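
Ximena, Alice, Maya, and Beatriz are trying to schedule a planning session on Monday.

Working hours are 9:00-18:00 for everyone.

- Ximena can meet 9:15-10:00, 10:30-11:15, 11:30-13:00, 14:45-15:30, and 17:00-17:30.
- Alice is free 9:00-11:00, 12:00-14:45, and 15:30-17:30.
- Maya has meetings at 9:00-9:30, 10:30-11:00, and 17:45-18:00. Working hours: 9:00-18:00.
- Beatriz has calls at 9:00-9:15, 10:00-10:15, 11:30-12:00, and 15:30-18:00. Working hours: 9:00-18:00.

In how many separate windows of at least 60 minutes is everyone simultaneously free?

1

Maya free within 09:00–18:00: 09:30–10:30, 11:00–17:45.
Beatriz free within 09:00–18:00: 09:15–10:00, 10:15–11:30, 12:00–15:30.
Ximena ∩ Alice: 09:15–10:00, 10:30–11:00, 12:00–13:00, 17:00–17:30.
Ximena ∩ Alice ∩ Maya: 09:30–10:00, 12:00–13:00, 17:00–17:30.
Ximena ∩ Alice ∩ Maya ∩ Beatriz: 09:30–10:00, 12:00–13:00.
Windows ≥ 60 min: 12:00–13:00.
That's 1 window.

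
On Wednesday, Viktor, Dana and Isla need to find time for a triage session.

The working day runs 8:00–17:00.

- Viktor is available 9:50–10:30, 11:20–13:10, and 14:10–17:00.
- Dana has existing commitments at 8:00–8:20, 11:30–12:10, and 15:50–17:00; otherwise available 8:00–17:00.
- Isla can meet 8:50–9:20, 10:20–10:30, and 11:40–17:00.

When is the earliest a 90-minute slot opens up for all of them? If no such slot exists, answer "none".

Dana free within 08:00–17:00: 08:20–11:30, 12:10–15:50.
Viktor ∩ Dana: 09:50–10:30, 11:20–11:30, 12:10–13:10, 14:10–15:50.
Viktor ∩ Dana ∩ Isla: 10:20–10:30, 12:10–13:10, 14:10–15:50.
Windows ≥ 90 min: 14:10–15:50.
Earliest such window starts at 14:10.

14:10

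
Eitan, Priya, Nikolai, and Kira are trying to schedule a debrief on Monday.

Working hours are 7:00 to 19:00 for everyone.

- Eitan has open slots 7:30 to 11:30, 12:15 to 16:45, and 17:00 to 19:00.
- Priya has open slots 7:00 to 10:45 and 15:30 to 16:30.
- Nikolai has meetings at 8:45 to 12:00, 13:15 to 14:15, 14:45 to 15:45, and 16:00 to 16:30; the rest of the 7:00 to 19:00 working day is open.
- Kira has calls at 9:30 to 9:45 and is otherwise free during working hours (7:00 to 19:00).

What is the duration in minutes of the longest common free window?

75 minutes

Nikolai free within 07:00–19:00: 07:00–08:45, 12:00–13:15, 14:15–14:45, 15:45–16:00, 16:30–19:00.
Kira free within 07:00–19:00: 07:00–09:30, 09:45–19:00.
Eitan ∩ Priya: 07:30–10:45, 15:30–16:30.
Eitan ∩ Priya ∩ Nikolai: 07:30–08:45, 15:45–16:00.
Eitan ∩ Priya ∩ Nikolai ∩ Kira: 07:30–08:45, 15:45–16:00.
Common window lengths: 75, 15 min; longest is 75.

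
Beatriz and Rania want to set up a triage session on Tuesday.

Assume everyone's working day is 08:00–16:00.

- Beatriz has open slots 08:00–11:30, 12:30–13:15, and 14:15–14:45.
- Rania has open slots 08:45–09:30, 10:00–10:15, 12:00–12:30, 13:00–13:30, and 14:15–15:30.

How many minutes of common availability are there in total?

105 minutes

Beatriz ∩ Rania: 08:45–09:30, 10:00–10:15, 13:00–13:15, 14:15–14:45.
Total common minutes: 45 + 15 + 15 + 30 = 105.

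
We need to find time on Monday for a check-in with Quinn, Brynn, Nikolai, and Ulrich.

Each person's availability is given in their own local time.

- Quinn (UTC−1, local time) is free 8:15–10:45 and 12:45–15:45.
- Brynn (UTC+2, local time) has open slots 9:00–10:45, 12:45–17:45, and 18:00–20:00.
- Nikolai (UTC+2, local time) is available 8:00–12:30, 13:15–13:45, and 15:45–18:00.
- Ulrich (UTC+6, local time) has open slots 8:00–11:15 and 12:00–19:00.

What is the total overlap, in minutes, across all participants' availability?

30 minutes

Quinn → UTC: 09:15–11:45, 13:45–16:45.
Brynn → UTC: 07:00–08:45, 10:45–15:45, 16:00–18:00.
Nikolai → UTC: 06:00–10:30, 11:15–11:45, 13:45–16:00.
Ulrich → UTC: 02:00–05:15, 06:00–13:00.
Quinn ∩ Brynn: 10:45–11:45, 13:45–15:45, 16:00–16:45.
Quinn ∩ Brynn ∩ Nikolai: 11:15–11:45, 13:45–15:45.
Quinn ∩ Brynn ∩ Nikolai ∩ Ulrich: 11:15–11:45.
Total common minutes: 30.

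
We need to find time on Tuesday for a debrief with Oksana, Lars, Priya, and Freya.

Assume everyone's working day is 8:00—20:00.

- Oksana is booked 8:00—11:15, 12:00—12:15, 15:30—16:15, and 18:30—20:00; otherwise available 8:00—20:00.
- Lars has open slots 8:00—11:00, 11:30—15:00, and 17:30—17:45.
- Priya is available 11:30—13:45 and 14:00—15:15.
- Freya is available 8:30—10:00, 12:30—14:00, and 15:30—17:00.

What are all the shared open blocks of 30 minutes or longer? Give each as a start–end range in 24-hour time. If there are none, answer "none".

12:30–13:45

Oksana free within 08:00–20:00: 11:15–12:00, 12:15–15:30, 16:15–18:30.
Oksana ∩ Lars: 11:30–12:00, 12:15–15:00, 17:30–17:45.
Oksana ∩ Lars ∩ Priya: 11:30–12:00, 12:15–13:45, 14:00–15:00.
Oksana ∩ Lars ∩ Priya ∩ Freya: 12:30–13:45.
Windows ≥ 30 min: 12:30–13:45.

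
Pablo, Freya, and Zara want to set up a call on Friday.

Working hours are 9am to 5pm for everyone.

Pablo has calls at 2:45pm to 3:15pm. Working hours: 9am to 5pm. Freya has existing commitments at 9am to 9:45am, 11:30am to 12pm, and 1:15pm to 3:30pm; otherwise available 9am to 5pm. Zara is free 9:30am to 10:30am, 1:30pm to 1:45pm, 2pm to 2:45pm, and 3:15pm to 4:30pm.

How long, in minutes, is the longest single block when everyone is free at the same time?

60 minutes

Pablo free within 09:00–17:00: 09:00–14:45, 15:15–17:00.
Freya free within 09:00–17:00: 09:45–11:30, 12:00–13:15, 15:30–17:00.
Pablo ∩ Freya: 09:45–11:30, 12:00–13:15, 15:30–17:00.
Pablo ∩ Freya ∩ Zara: 09:45–10:30, 15:30–16:30.
Common window lengths: 45, 60 min; longest is 60.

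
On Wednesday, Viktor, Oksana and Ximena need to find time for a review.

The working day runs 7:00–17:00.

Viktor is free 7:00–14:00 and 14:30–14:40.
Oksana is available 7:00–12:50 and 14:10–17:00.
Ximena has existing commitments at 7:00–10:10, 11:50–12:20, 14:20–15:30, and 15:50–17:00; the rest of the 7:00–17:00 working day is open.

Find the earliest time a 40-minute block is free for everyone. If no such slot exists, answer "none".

Ximena free within 07:00–17:00: 10:10–11:50, 12:20–14:20, 15:30–15:50.
Viktor ∩ Oksana: 07:00–12:50, 14:30–14:40.
Viktor ∩ Oksana ∩ Ximena: 10:10–11:50, 12:20–12:50.
Windows ≥ 40 min: 10:10–11:50.
Earliest such window starts at 10:10.

10:10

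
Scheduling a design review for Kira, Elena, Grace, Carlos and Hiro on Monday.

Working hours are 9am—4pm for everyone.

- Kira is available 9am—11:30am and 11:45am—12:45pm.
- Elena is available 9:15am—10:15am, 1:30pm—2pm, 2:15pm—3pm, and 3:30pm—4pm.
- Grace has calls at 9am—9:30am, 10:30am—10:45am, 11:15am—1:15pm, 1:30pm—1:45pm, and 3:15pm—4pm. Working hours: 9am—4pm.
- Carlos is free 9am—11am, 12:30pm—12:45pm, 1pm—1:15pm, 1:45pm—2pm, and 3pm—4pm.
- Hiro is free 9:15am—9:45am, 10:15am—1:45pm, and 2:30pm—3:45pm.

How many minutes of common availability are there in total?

15 minutes

Grace free within 09:00–16:00: 09:30–10:30, 10:45–11:15, 13:15–13:30, 13:45–15:15.
Kira ∩ Elena: 09:15–10:15.
Kira ∩ Elena ∩ Grace: 09:30–10:15.
Kira ∩ Elena ∩ Grace ∩ Carlos: 09:30–10:15.
Kira ∩ Elena ∩ Grace ∩ Carlos ∩ Hiro: 09:30–09:45.
Total common minutes: 15.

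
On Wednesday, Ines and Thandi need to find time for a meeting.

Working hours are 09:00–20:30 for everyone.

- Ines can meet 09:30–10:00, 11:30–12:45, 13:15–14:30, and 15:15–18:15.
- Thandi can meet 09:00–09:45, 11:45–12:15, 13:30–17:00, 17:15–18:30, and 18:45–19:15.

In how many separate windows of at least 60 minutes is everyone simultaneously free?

Ines ∩ Thandi: 09:30–09:45, 11:45–12:15, 13:30–14:30, 15:15–17:00, 17:15–18:15.
Windows ≥ 60 min: 13:30–14:30, 15:15–17:00, 17:15–18:15.
That's 3 windows.

3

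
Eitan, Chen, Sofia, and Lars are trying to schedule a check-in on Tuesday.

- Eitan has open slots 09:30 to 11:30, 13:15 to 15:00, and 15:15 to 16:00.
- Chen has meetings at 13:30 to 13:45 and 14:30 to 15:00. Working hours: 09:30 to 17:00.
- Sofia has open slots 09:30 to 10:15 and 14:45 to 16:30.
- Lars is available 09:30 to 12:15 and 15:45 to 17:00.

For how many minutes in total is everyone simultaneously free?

Chen free within 09:30–17:00: 09:30–13:30, 13:45–14:30, 15:00–17:00.
Eitan ∩ Chen: 09:30–11:30, 13:15–13:30, 13:45–14:30, 15:15–16:00.
Eitan ∩ Chen ∩ Sofia: 09:30–10:15, 15:15–16:00.
Eitan ∩ Chen ∩ Sofia ∩ Lars: 09:30–10:15, 15:45–16:00.
Total common minutes: 45 + 15 = 60.

60 minutes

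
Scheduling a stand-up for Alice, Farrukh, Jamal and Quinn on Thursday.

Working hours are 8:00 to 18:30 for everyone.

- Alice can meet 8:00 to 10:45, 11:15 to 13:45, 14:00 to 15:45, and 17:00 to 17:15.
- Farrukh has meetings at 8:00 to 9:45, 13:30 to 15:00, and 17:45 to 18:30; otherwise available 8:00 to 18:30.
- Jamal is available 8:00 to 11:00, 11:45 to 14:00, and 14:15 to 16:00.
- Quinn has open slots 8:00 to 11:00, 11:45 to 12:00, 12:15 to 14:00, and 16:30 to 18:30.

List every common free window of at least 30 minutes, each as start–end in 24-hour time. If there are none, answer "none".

09:45–10:45, 12:15–13:30

Farrukh free within 08:00–18:30: 09:45–13:30, 15:00–17:45.
Alice ∩ Farrukh: 09:45–10:45, 11:15–13:30, 15:00–15:45, 17:00–17:15.
Alice ∩ Farrukh ∩ Jamal: 09:45–10:45, 11:45–13:30, 15:00–15:45.
Alice ∩ Farrukh ∩ Jamal ∩ Quinn: 09:45–10:45, 11:45–12:00, 12:15–13:30.
Windows ≥ 30 min: 09:45–10:45, 12:15–13:30.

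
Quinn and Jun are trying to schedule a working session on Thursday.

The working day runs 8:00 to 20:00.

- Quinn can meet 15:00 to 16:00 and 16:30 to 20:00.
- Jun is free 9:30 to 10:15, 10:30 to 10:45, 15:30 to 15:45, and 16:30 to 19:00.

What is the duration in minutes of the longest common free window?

150 minutes

Quinn ∩ Jun: 15:30–15:45, 16:30–19:00.
Common window lengths: 15, 150 min; longest is 150.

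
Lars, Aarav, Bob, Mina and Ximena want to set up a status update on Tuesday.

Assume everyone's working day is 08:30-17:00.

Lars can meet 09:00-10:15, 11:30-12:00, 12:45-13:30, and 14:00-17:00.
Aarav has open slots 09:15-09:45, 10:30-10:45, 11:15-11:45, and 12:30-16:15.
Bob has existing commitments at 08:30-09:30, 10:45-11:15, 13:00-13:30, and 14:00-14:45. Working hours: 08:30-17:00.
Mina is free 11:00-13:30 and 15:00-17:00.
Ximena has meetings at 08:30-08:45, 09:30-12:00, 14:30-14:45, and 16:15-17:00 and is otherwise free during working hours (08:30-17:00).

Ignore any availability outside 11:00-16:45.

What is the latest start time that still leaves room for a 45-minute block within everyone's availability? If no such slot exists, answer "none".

15:30

Bob free within 08:30–17:00: 09:30–10:45, 11:15–13:00, 13:30–14:00, 14:45–17:00.
Ximena free within 08:30–17:00: 08:45–09:30, 12:00–14:30, 14:45–16:15.
Lars ∩ Aarav: 09:15–09:45, 11:30–11:45, 12:45–13:30, 14:00–16:15.
Lars ∩ Aarav ∩ Bob: 09:30–09:45, 11:30–11:45, 12:45–13:00, 14:45–16:15.
Lars ∩ Aarav ∩ Bob ∩ Mina: 11:30–11:45, 12:45–13:00, 15:00–16:15.
Lars ∩ Aarav ∩ Bob ∩ Mina ∩ Ximena: 12:45–13:00, 15:00–16:15.
Restricted to 11:00–16:45: 12:45–13:00, 15:00–16:15.
Windows ≥ 45 min: 15:00–16:15.
Latest start in the last window 15:00–16:15 is 16:15 − 45 min = 15:30.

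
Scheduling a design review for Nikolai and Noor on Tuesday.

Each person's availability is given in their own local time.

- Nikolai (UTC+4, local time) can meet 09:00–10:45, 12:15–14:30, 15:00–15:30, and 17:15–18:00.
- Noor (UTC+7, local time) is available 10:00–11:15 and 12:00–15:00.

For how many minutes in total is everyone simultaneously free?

Nikolai → UTC: 05:00–06:45, 08:15–10:30, 11:00–11:30, 13:15–14:00.
Noor → UTC: 03:00–04:15, 05:00–08:00.
Nikolai ∩ Noor: 05:00–06:45.
Total common minutes: 105.

105 minutes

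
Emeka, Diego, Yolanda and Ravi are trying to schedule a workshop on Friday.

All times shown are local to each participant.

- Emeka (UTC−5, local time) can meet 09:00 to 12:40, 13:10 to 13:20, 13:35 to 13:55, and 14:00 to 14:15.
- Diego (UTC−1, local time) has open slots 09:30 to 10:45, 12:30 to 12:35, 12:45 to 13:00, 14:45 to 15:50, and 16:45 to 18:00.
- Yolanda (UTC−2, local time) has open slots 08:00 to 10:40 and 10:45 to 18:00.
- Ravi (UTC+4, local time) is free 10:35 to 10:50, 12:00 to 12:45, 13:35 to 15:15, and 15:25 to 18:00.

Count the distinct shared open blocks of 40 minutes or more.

Emeka → UTC: 14:00–17:40, 18:10–18:20, 18:35–18:55, 19:00–19:15.
Diego → UTC: 10:30–11:45, 13:30–13:35, 13:45–14:00, 15:45–16:50, 17:45–19:00.
Yolanda → UTC: 10:00–12:40, 12:45–20:00.
Ravi → UTC: 06:35–06:50, 08:00–08:45, 09:35–11:15, 11:25–14:00.
Emeka ∩ Diego: 15:45–16:50, 18:10–18:20, 18:35–18:55.
Emeka ∩ Diego ∩ Yolanda: 15:45–16:50, 18:10–18:20, 18:35–18:55.
Emeka ∩ Diego ∩ Yolanda ∩ Ravi: (none).
Windows ≥ 40 min: (none).
That's 0 windows.

0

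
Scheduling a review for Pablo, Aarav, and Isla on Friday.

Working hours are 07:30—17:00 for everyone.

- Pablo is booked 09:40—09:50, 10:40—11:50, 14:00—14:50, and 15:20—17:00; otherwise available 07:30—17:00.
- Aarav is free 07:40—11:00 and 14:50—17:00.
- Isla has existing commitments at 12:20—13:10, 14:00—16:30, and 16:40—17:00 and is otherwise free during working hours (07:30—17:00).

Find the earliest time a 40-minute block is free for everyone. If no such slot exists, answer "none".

07:40

Pablo free within 07:30–17:00: 07:30–09:40, 09:50–10:40, 11:50–14:00, 14:50–15:20.
Isla free within 07:30–17:00: 07:30–12:20, 13:10–14:00, 16:30–16:40.
Pablo ∩ Aarav: 07:40–09:40, 09:50–10:40, 14:50–15:20.
Pablo ∩ Aarav ∩ Isla: 07:40–09:40, 09:50–10:40.
Windows ≥ 40 min: 07:40–09:40, 09:50–10:40.
Earliest such window starts at 07:40.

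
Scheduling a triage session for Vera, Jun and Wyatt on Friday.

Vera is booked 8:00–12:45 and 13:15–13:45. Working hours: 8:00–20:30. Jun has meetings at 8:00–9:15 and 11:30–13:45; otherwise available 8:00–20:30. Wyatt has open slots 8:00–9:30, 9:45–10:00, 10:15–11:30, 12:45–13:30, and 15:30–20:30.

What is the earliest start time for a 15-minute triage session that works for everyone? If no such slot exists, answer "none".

15:30

Vera free within 08:00–20:30: 12:45–13:15, 13:45–20:30.
Jun free within 08:00–20:30: 09:15–11:30, 13:45–20:30.
Vera ∩ Jun: 13:45–20:30.
Vera ∩ Jun ∩ Wyatt: 15:30–20:30.
Windows ≥ 15 min: 15:30–20:30.
Earliest such window starts at 15:30.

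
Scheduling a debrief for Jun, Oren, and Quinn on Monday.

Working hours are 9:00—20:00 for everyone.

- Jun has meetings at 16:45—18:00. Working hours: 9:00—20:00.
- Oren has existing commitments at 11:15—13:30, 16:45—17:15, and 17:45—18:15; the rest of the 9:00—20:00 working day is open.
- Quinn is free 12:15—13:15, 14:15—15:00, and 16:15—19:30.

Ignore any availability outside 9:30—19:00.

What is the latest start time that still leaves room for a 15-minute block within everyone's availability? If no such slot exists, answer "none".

Jun free within 09:00–20:00: 09:00–16:45, 18:00–20:00.
Oren free within 09:00–20:00: 09:00–11:15, 13:30–16:45, 17:15–17:45, 18:15–20:00.
Jun ∩ Oren: 09:00–11:15, 13:30–16:45, 18:15–20:00.
Jun ∩ Oren ∩ Quinn: 14:15–15:00, 16:15–16:45, 18:15–19:30.
Restricted to 09:30–19:00: 14:15–15:00, 16:15–16:45, 18:15–19:00.
Windows ≥ 15 min: 14:15–15:00, 16:15–16:45, 18:15–19:00.
Latest start in the last window 18:15–19:00 is 19:00 − 15 min = 18:45.

18:45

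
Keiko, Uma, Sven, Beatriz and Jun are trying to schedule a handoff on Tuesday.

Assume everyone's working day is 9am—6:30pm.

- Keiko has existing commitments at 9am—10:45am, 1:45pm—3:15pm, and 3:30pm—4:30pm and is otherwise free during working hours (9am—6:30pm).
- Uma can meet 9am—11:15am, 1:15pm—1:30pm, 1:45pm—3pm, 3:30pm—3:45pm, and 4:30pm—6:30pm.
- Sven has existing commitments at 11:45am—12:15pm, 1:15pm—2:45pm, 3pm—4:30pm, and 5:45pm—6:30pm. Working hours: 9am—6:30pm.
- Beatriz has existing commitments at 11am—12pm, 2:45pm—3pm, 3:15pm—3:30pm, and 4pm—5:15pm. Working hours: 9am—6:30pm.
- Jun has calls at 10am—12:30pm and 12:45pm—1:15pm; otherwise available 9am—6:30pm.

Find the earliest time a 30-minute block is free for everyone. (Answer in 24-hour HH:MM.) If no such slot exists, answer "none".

Keiko free within 09:00–18:30: 10:45–13:45, 15:15–15:30, 16:30–18:30.
Sven free within 09:00–18:30: 09:00–11:45, 12:15–13:15, 14:45–15:00, 16:30–17:45.
Beatriz free within 09:00–18:30: 09:00–11:00, 12:00–14:45, 15:00–15:15, 15:30–16:00, 17:15–18:30.
Jun free within 09:00–18:30: 09:00–10:00, 12:30–12:45, 13:15–18:30.
Keiko ∩ Uma: 10:45–11:15, 13:15–13:30, 16:30–18:30.
Keiko ∩ Uma ∩ Sven: 10:45–11:15, 16:30–17:45.
Keiko ∩ Uma ∩ Sven ∩ Beatriz: 10:45–11:00, 17:15–17:45.
Keiko ∩ Uma ∩ Sven ∩ Beatriz ∩ Jun: 17:15–17:45.
Windows ≥ 30 min: 17:15–17:45.
Earliest such window starts at 17:15.

17:15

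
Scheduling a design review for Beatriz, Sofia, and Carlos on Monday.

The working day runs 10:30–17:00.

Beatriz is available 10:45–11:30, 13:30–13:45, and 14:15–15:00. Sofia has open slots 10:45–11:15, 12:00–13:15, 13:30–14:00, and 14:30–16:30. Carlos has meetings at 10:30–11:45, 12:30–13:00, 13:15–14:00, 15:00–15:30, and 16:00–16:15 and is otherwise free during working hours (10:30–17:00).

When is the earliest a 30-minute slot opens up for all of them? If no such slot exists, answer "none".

Carlos free within 10:30–17:00: 11:45–12:30, 13:00–13:15, 14:00–15:00, 15:30–16:00, 16:15–17:00.
Beatriz ∩ Sofia: 10:45–11:15, 13:30–13:45, 14:30–15:00.
Beatriz ∩ Sofia ∩ Carlos: 14:30–15:00.
Windows ≥ 30 min: 14:30–15:00.
Earliest such window starts at 14:30.

14:30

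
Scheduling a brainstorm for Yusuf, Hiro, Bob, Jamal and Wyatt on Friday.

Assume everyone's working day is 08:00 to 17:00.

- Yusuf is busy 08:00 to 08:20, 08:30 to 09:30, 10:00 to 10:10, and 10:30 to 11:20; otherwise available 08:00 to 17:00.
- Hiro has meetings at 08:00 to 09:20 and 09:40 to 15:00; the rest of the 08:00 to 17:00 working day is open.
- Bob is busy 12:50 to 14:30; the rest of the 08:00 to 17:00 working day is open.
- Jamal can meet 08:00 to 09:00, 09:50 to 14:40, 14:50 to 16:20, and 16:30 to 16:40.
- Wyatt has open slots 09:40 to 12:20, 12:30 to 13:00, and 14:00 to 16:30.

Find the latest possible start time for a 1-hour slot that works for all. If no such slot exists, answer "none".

15:20

Yusuf free within 08:00–17:00: 08:20–08:30, 09:30–10:00, 10:10–10:30, 11:20–17:00.
Hiro free within 08:00–17:00: 09:20–09:40, 15:00–17:00.
Bob free within 08:00–17:00: 08:00–12:50, 14:30–17:00.
Yusuf ∩ Hiro: 09:30–09:40, 15:00–17:00.
Yusuf ∩ Hiro ∩ Bob: 09:30–09:40, 15:00–17:00.
Yusuf ∩ Hiro ∩ Bob ∩ Jamal: 15:00–16:20, 16:30–16:40.
Yusuf ∩ Hiro ∩ Bob ∩ Jamal ∩ Wyatt: 15:00–16:20.
Windows ≥ 60 min: 15:00–16:20.
Latest start in the last window 15:00–16:20 is 16:20 − 60 min = 15:20.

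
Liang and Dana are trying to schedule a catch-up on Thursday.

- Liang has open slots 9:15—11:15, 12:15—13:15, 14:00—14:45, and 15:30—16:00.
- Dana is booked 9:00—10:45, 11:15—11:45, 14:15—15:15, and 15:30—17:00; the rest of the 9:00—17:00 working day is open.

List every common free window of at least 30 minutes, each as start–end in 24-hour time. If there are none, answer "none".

Dana free within 09:00–17:00: 10:45–11:15, 11:45–14:15, 15:15–15:30.
Liang ∩ Dana: 10:45–11:15, 12:15–13:15, 14:00–14:15.
Windows ≥ 30 min: 10:45–11:15, 12:15–13:15.

10:45–11:15, 12:15–13:15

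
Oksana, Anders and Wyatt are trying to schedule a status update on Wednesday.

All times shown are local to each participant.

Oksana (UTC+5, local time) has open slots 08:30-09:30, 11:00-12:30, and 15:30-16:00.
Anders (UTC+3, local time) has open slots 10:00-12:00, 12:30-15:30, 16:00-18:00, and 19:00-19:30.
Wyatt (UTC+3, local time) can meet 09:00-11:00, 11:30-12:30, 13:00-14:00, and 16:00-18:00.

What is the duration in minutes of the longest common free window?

30 minutes

Oksana → UTC: 03:30–04:30, 06:00–07:30, 10:30–11:00.
Anders → UTC: 07:00–09:00, 09:30–12:30, 13:00–15:00, 16:00–16:30.
Wyatt → UTC: 06:00–08:00, 08:30–09:30, 10:00–11:00, 13:00–15:00.
Oksana ∩ Anders: 07:00–07:30, 10:30–11:00.
Oksana ∩ Anders ∩ Wyatt: 07:00–07:30, 10:30–11:00.
Common window lengths: 30, 30 min; longest is 30.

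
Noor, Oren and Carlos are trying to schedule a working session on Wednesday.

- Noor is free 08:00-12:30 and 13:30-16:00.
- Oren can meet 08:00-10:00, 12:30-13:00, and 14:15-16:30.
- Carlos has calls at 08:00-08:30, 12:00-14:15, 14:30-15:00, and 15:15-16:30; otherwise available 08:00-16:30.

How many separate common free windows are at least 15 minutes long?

Carlos free within 08:00–16:30: 08:30–12:00, 14:15–14:30, 15:00–15:15.
Noor ∩ Oren: 08:00–10:00, 14:15–16:00.
Noor ∩ Oren ∩ Carlos: 08:30–10:00, 14:15–14:30, 15:00–15:15.
Windows ≥ 15 min: 08:30–10:00, 14:15–14:30, 15:00–15:15.
That's 3 windows.

3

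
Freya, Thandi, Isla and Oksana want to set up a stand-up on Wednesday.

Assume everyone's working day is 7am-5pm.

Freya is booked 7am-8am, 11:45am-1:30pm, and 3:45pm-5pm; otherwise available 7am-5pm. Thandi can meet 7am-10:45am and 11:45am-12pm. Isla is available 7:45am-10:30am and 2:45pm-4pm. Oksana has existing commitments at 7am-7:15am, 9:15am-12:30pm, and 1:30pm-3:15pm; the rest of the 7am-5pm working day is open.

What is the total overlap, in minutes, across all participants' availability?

75 minutes

Freya free within 07:00–17:00: 08:00–11:45, 13:30–15:45.
Oksana free within 07:00–17:00: 07:15–09:15, 12:30–13:30, 15:15–17:00.
Freya ∩ Thandi: 08:00–10:45.
Freya ∩ Thandi ∩ Isla: 08:00–10:30.
Freya ∩ Thandi ∩ Isla ∩ Oksana: 08:00–09:15.
Total common minutes: 75.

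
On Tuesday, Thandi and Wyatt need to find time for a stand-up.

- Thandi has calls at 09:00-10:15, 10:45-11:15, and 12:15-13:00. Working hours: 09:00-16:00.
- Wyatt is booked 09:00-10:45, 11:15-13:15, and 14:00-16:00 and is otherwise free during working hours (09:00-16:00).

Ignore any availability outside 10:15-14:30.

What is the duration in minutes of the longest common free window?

45 minutes

Thandi free within 09:00–16:00: 10:15–10:45, 11:15–12:15, 13:00–16:00.
Wyatt free within 09:00–16:00: 10:45–11:15, 13:15–14:00.
Thandi ∩ Wyatt: 13:15–14:00.
Restricted to 10:15–14:30: 13:15–14:00.
Single common window of 45 minutes.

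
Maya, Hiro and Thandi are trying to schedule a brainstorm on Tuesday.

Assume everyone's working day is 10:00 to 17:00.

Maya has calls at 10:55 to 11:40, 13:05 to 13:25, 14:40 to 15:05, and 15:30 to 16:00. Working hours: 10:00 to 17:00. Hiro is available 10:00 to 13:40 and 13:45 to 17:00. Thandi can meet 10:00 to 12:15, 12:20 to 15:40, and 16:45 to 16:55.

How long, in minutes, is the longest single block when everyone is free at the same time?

Maya free within 10:00–17:00: 10:00–10:55, 11:40–13:05, 13:25–14:40, 15:05–15:30, 16:00–17:00.
Maya ∩ Hiro: 10:00–10:55, 11:40–13:05, 13:25–13:40, 13:45–14:40, 15:05–15:30, 16:00–17:00.
Maya ∩ Hiro ∩ Thandi: 10:00–10:55, 11:40–12:15, 12:20–13:05, 13:25–13:40, 13:45–14:40, 15:05–15:30, 16:45–16:55.
Common window lengths: 55, 35, 45, 15, 55, 25, 10 min; longest is 55.

55 minutes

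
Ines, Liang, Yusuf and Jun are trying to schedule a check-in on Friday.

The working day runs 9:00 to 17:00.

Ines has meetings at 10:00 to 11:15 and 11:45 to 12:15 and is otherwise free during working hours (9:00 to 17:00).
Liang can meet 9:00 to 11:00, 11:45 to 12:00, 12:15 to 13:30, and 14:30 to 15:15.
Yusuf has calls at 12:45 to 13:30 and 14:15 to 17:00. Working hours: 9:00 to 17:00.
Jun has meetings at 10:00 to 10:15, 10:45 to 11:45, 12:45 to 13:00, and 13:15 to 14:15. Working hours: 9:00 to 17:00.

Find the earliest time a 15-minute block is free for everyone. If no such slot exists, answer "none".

Ines free within 09:00–17:00: 09:00–10:00, 11:15–11:45, 12:15–17:00.
Yusuf free within 09:00–17:00: 09:00–12:45, 13:30–14:15.
Jun free within 09:00–17:00: 09:00–10:00, 10:15–10:45, 11:45–12:45, 13:00–13:15, 14:15–17:00.
Ines ∩ Liang: 09:00–10:00, 12:15–13:30, 14:30–15:15.
Ines ∩ Liang ∩ Yusuf: 09:00–10:00, 12:15–12:45.
Ines ∩ Liang ∩ Yusuf ∩ Jun: 09:00–10:00, 12:15–12:45.
Windows ≥ 15 min: 09:00–10:00, 12:15–12:45.
Earliest such window starts at 09:00.

09:00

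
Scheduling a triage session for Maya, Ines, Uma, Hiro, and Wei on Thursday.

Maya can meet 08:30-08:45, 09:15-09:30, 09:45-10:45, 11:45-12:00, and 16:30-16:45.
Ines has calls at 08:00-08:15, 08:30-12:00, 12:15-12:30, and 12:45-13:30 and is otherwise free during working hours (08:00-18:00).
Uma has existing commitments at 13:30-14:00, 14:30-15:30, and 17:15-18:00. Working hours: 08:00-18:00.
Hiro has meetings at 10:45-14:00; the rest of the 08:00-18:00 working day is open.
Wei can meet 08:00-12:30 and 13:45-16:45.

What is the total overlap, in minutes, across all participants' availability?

15 minutes

Ines free within 08:00–18:00: 08:15–08:30, 12:00–12:15, 12:30–12:45, 13:30–18:00.
Uma free within 08:00–18:00: 08:00–13:30, 14:00–14:30, 15:30–17:15.
Hiro free within 08:00–18:00: 08:00–10:45, 14:00–18:00.
Maya ∩ Ines: 16:30–16:45.
Maya ∩ Ines ∩ Uma: 16:30–16:45.
Maya ∩ Ines ∩ Uma ∩ Hiro: 16:30–16:45.
Maya ∩ Ines ∩ Uma ∩ Hiro ∩ Wei: 16:30–16:45.
Total common minutes: 15.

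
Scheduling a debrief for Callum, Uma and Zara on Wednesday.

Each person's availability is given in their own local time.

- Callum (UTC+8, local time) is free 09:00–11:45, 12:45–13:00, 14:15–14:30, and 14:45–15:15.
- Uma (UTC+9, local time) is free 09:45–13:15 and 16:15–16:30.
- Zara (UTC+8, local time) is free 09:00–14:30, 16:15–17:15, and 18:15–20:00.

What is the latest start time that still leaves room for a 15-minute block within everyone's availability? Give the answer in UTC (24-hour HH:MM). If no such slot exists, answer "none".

Callum → UTC: 01:00–03:45, 04:45–05:00, 06:15–06:30, 06:45–07:15.
Uma → UTC: 00:45–04:15, 07:15–07:30.
Zara → UTC: 01:00–06:30, 08:15–09:15, 10:15–12:00.
Callum ∩ Uma: 01:00–03:45.
Callum ∩ Uma ∩ Zara: 01:00–03:45.
Windows ≥ 15 min: 01:00–03:45.
Latest start in the last window 01:00–03:45 is 03:45 − 15 min = 03:30.

03:30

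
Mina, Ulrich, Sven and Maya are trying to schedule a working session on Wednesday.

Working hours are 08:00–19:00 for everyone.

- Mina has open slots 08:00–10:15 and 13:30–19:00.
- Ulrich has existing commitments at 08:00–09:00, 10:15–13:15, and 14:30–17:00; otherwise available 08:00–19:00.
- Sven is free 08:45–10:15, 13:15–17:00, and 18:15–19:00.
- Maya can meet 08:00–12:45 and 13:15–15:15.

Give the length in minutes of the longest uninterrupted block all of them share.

75 minutes

Ulrich free within 08:00–19:00: 09:00–10:15, 13:15–14:30, 17:00–19:00.
Mina ∩ Ulrich: 09:00–10:15, 13:30–14:30, 17:00–19:00.
Mina ∩ Ulrich ∩ Sven: 09:00–10:15, 13:30–14:30, 18:15–19:00.
Mina ∩ Ulrich ∩ Sven ∩ Maya: 09:00–10:15, 13:30–14:30.
Common window lengths: 75, 60 min; longest is 75.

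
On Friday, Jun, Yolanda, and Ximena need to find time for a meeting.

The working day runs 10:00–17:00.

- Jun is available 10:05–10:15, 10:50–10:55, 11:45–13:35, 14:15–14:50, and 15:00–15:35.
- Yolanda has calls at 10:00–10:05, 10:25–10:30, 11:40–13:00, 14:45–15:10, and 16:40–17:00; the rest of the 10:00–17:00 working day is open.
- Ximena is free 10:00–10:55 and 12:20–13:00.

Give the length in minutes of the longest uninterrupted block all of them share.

10 minutes

Yolanda free within 10:00–17:00: 10:05–10:25, 10:30–11:40, 13:00–14:45, 15:10–16:40.
Jun ∩ Yolanda: 10:05–10:15, 10:50–10:55, 13:00–13:35, 14:15–14:45, 15:10–15:35.
Jun ∩ Yolanda ∩ Ximena: 10:05–10:15, 10:50–10:55.
Common window lengths: 10, 5 min; longest is 10.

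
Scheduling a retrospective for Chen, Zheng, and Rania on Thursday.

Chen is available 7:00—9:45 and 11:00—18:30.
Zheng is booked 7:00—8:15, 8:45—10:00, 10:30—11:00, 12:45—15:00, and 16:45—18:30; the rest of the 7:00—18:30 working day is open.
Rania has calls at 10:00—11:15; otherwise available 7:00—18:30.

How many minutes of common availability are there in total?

225 minutes

Zheng free within 07:00–18:30: 08:15–08:45, 10:00–10:30, 11:00–12:45, 15:00–16:45.
Rania free within 07:00–18:30: 07:00–10:00, 11:15–18:30.
Chen ∩ Zheng: 08:15–08:45, 11:00–12:45, 15:00–16:45.
Chen ∩ Zheng ∩ Rania: 08:15–08:45, 11:15–12:45, 15:00–16:45.
Total common minutes: 30 + 90 + 105 = 225.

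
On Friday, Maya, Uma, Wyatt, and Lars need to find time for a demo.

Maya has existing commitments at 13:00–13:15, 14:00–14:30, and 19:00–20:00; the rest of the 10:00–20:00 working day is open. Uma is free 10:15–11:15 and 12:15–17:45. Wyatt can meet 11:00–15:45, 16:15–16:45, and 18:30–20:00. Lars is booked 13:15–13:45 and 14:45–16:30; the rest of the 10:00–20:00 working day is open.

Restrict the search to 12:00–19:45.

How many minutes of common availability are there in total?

90 minutes

Maya free within 10:00–20:00: 10:00–13:00, 13:15–14:00, 14:30–19:00.
Lars free within 10:00–20:00: 10:00–13:15, 13:45–14:45, 16:30–20:00.
Maya ∩ Uma: 10:15–11:15, 12:15–13:00, 13:15–14:00, 14:30–17:45.
Maya ∩ Uma ∩ Wyatt: 11:00–11:15, 12:15–13:00, 13:15–14:00, 14:30–15:45, 16:15–16:45.
Maya ∩ Uma ∩ Wyatt ∩ Lars: 11:00–11:15, 12:15–13:00, 13:45–14:00, 14:30–14:45, 16:30–16:45.
Restricted to 12:00–19:45: 12:15–13:00, 13:45–14:00, 14:30–14:45, 16:30–16:45.
Total common minutes: 45 + 15 + 15 + 15 = 90.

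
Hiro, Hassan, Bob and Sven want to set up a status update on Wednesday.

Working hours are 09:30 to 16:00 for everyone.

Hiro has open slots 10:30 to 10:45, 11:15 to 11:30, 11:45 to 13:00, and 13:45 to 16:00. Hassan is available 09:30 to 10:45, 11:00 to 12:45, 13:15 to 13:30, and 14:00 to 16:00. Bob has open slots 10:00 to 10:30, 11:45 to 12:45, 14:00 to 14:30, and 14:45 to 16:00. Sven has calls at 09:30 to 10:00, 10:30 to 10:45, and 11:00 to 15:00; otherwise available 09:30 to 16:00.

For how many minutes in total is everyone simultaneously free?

60 minutes

Sven free within 09:30–16:00: 10:00–10:30, 10:45–11:00, 15:00–16:00.
Hiro ∩ Hassan: 10:30–10:45, 11:15–11:30, 11:45–12:45, 14:00–16:00.
Hiro ∩ Hassan ∩ Bob: 11:45–12:45, 14:00–14:30, 14:45–16:00.
Hiro ∩ Hassan ∩ Bob ∩ Sven: 15:00–16:00.
Total common minutes: 60.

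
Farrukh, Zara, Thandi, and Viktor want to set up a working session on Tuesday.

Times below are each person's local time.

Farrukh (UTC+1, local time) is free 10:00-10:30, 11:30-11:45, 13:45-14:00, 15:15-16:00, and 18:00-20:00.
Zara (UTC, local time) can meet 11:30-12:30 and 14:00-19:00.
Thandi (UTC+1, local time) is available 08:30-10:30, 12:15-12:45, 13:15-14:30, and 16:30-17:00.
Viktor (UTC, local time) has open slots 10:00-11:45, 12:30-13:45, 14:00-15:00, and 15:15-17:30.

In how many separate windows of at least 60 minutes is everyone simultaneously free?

Farrukh → UTC: 09:00–09:30, 10:30–10:45, 12:45–13:00, 14:15–15:00, 17:00–19:00.
Zara → UTC: 11:30–12:30, 14:00–19:00.
Thandi → UTC: 07:30–09:30, 11:15–11:45, 12:15–13:30, 15:30–16:00.
Viktor → UTC: 10:00–11:45, 12:30–13:45, 14:00–15:00, 15:15–17:30.
Farrukh ∩ Zara: 14:15–15:00, 17:00–19:00.
Farrukh ∩ Zara ∩ Thandi: (none).
Farrukh ∩ Zara ∩ Thandi ∩ Viktor: (none).
Windows ≥ 60 min: (none).
That's 0 windows.

0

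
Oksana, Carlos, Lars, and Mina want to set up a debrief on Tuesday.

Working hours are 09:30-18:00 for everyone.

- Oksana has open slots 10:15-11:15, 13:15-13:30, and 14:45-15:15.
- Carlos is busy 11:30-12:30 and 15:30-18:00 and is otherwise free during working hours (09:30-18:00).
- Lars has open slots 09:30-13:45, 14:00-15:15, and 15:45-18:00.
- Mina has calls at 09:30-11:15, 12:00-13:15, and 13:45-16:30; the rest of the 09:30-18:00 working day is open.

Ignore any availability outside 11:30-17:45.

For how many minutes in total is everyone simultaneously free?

Carlos free within 09:30–18:00: 09:30–11:30, 12:30–15:30.
Mina free within 09:30–18:00: 11:15–12:00, 13:15–13:45, 16:30–18:00.
Oksana ∩ Carlos: 10:15–11:15, 13:15–13:30, 14:45–15:15.
Oksana ∩ Carlos ∩ Lars: 10:15–11:15, 13:15–13:30, 14:45–15:15.
Oksana ∩ Carlos ∩ Lars ∩ Mina: 13:15–13:30.
Restricted to 11:30–17:45: 13:15–13:30.
Total common minutes: 15.

15 minutes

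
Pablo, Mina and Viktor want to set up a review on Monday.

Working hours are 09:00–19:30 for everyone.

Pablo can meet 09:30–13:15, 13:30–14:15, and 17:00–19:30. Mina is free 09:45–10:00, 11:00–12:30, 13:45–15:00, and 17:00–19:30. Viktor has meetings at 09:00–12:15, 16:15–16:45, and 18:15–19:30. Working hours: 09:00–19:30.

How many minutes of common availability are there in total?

Viktor free within 09:00–19:30: 12:15–16:15, 16:45–18:15.
Pablo ∩ Mina: 09:45–10:00, 11:00–12:30, 13:45–14:15, 17:00–19:30.
Pablo ∩ Mina ∩ Viktor: 12:15–12:30, 13:45–14:15, 17:00–18:15.
Total common minutes: 15 + 30 + 75 = 120.

120 minutes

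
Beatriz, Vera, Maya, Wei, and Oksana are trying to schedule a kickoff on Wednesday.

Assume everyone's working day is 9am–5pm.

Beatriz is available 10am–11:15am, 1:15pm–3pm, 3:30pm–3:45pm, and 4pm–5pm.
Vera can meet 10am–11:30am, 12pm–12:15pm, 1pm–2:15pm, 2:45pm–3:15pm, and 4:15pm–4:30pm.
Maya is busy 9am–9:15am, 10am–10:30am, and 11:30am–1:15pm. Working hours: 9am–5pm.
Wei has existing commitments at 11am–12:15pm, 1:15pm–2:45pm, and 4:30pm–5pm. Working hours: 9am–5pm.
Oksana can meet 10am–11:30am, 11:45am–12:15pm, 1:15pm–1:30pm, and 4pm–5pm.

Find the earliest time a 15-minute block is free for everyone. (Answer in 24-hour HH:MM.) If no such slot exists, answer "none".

10:30

Maya free within 09:00–17:00: 09:15–10:00, 10:30–11:30, 13:15–17:00.
Wei free within 09:00–17:00: 09:00–11:00, 12:15–13:15, 14:45–16:30.
Beatriz ∩ Vera: 10:00–11:15, 13:15–14:15, 14:45–15:00, 16:15–16:30.
Beatriz ∩ Vera ∩ Maya: 10:30–11:15, 13:15–14:15, 14:45–15:00, 16:15–16:30.
Beatriz ∩ Vera ∩ Maya ∩ Wei: 10:30–11:00, 14:45–15:00, 16:15–16:30.
Beatriz ∩ Vera ∩ Maya ∩ Wei ∩ Oksana: 10:30–11:00, 16:15–16:30.
Windows ≥ 15 min: 10:30–11:00, 16:15–16:30.
Earliest such window starts at 10:30.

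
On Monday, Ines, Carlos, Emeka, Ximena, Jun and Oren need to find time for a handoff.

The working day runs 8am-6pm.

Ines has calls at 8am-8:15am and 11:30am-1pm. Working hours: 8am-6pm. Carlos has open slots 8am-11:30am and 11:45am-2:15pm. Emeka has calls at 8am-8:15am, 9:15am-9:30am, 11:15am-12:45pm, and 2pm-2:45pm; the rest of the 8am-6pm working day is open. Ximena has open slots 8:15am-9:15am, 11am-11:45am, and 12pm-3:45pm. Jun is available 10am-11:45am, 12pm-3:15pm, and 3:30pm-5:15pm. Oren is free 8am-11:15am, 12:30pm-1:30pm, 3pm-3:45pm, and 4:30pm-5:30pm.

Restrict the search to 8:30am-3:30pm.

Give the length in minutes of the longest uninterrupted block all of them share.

30 minutes

Ines free within 08:00–18:00: 08:15–11:30, 13:00–18:00.
Emeka free within 08:00–18:00: 08:15–09:15, 09:30–11:15, 12:45–14:00, 14:45–18:00.
Ines ∩ Carlos: 08:15–11:30, 13:00–14:15.
Ines ∩ Carlos ∩ Emeka: 08:15–09:15, 09:30–11:15, 13:00–14:00.
Ines ∩ Carlos ∩ Emeka ∩ Ximena: 08:15–09:15, 11:00–11:15, 13:00–14:00.
Ines ∩ Carlos ∩ Emeka ∩ Ximena ∩ Jun: 11:00–11:15, 13:00–14:00.
Ines ∩ Carlos ∩ Emeka ∩ Ximena ∩ Jun ∩ Oren: 11:00–11:15, 13:00–13:30.
Restricted to 08:30–15:30: 11:00–11:15, 13:00–13:30.
Common window lengths: 15, 30 min; longest is 30.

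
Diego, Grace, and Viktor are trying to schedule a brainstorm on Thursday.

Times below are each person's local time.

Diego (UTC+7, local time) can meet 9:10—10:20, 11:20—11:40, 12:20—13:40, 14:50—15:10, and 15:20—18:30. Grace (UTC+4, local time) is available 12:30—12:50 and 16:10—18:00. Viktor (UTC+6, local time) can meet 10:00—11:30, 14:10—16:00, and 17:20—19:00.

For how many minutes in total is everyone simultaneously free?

Diego → UTC: 02:10–03:20, 04:20–04:40, 05:20–06:40, 07:50–08:10, 08:20–11:30.
Grace → UTC: 08:30–08:50, 12:10–14:00.
Viktor → UTC: 04:00–05:30, 08:10–10:00, 11:20–13:00.
Diego ∩ Grace: 08:30–08:50.
Diego ∩ Grace ∩ Viktor: 08:30–08:50.
Total common minutes: 20.

20 minutes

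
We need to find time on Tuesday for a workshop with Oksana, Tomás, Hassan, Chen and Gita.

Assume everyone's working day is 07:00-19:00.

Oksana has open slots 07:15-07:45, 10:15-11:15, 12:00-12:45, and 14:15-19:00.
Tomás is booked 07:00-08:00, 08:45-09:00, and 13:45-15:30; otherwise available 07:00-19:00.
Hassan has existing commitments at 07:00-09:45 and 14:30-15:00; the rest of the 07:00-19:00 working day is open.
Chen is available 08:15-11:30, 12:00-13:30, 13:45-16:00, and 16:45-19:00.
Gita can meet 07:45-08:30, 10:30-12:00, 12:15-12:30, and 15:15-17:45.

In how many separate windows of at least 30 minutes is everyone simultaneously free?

3

Tomás free within 07:00–19:00: 08:00–08:45, 09:00–13:45, 15:30–19:00.
Hassan free within 07:00–19:00: 09:45–14:30, 15:00–19:00.
Oksana ∩ Tomás: 10:15–11:15, 12:00–12:45, 15:30–19:00.
Oksana ∩ Tomás ∩ Hassan: 10:15–11:15, 12:00–12:45, 15:30–19:00.
Oksana ∩ Tomás ∩ Hassan ∩ Chen: 10:15–11:15, 12:00–12:45, 15:30–16:00, 16:45–19:00.
Oksana ∩ Tomás ∩ Hassan ∩ Chen ∩ Gita: 10:30–11:15, 12:15–12:30, 15:30–16:00, 16:45–17:45.
Windows ≥ 30 min: 10:30–11:15, 15:30–16:00, 16:45–17:45.
That's 3 windows.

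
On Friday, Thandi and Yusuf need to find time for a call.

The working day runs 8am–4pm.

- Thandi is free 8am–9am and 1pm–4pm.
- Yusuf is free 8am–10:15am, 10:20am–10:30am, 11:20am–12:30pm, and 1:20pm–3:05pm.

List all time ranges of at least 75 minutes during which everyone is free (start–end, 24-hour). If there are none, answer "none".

Thandi ∩ Yusuf: 08:00–09:00, 13:20–15:05.
Windows ≥ 75 min: 13:20–15:05.

13:20–15:05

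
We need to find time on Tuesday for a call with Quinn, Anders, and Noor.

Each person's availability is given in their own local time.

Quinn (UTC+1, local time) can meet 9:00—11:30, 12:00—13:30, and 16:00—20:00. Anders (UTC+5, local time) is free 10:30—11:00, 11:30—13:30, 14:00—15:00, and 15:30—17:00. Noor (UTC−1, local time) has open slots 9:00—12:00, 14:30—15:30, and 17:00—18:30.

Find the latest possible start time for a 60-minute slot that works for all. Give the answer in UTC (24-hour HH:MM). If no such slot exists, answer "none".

Quinn → UTC: 08:00–10:30, 11:00–12:30, 15:00–19:00.
Anders → UTC: 05:30–06:00, 06:30–08:30, 09:00–10:00, 10:30–12:00.
Noor → UTC: 10:00–13:00, 15:30–16:30, 18:00–19:30.
Quinn ∩ Anders: 08:00–08:30, 09:00–10:00, 11:00–12:00.
Quinn ∩ Anders ∩ Noor: 11:00–12:00.
Windows ≥ 60 min: 11:00–12:00.
Latest start in the last window 11:00–12:00 is 12:00 − 60 min = 11:00.

11:00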